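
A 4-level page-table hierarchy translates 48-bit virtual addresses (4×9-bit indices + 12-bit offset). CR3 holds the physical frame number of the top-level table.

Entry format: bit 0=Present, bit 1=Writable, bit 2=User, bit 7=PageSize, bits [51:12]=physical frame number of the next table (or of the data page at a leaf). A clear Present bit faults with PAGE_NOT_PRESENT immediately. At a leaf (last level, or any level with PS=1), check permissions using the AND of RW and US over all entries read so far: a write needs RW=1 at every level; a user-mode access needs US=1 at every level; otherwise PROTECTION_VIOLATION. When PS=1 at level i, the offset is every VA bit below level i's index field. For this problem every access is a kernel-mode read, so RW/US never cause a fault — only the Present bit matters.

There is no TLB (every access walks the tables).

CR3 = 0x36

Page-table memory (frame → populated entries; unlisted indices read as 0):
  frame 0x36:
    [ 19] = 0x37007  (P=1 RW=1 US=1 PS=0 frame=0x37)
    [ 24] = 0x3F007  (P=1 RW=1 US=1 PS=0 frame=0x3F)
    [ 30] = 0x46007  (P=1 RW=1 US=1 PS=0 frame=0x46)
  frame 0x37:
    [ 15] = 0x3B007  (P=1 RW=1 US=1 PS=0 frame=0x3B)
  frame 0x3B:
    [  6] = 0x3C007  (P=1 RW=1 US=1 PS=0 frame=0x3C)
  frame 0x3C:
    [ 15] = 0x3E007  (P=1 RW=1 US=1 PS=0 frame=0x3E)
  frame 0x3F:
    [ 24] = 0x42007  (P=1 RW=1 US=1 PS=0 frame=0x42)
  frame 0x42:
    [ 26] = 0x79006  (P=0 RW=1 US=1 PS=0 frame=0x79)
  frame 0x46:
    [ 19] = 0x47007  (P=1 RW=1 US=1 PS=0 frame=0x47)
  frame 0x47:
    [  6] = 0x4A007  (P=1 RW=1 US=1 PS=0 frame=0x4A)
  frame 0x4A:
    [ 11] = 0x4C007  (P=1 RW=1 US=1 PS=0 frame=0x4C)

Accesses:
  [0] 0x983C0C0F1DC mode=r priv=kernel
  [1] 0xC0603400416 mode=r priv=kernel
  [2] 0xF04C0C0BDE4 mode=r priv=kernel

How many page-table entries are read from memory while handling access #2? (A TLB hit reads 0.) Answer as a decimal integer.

Per-access translation:
#0 VA=0x983C0C0F1DC (r,kernel):
  L0 @0x36[19] → 0x37007  P=1,RW=1,US=1,PS=0
  L1 @0x37[15] → 0x3B007  P=1,RW=1,US=1,PS=0
  L2 @0x3B[6] → 0x3C007  P=1,RW=1,US=1,PS=0
  L3 @0x3C[15] → 0x3E007  P=1,RW=1,US=1,PS=0
  ✓ 0x3E1DC  — 4 lookups
#1 VA=0xC0603400416 (r,kernel):
  L0 @0x36[24] → 0x3F007  P=1,RW=1,US=1,PS=0
  L1 @0x3F[24] → 0x42007  P=1,RW=1,US=1,PS=0
  L2 @0x42[26] → 0x79006  P=0,RW=1,US=1,PS=0
  → PAGE_NOT_PRESENT  (3 entries read)
#2 VA=0xF04C0C0BDE4 (r,kernel):
  L0 @0x36[30] → 0x46007  P=1,RW=1,US=1,PS=0
  L1 @0x46[19] → 0x47007  P=1,RW=1,US=1,PS=0
  L2 @0x47[6] → 0x4A007  P=1,RW=1,US=1,PS=0
  L3 @0x4A[11] → 0x4C007  P=1,RW=1,US=1,PS=0
  ✓ 0x4CDE4  — 4 lookups

Entries read for #2: 4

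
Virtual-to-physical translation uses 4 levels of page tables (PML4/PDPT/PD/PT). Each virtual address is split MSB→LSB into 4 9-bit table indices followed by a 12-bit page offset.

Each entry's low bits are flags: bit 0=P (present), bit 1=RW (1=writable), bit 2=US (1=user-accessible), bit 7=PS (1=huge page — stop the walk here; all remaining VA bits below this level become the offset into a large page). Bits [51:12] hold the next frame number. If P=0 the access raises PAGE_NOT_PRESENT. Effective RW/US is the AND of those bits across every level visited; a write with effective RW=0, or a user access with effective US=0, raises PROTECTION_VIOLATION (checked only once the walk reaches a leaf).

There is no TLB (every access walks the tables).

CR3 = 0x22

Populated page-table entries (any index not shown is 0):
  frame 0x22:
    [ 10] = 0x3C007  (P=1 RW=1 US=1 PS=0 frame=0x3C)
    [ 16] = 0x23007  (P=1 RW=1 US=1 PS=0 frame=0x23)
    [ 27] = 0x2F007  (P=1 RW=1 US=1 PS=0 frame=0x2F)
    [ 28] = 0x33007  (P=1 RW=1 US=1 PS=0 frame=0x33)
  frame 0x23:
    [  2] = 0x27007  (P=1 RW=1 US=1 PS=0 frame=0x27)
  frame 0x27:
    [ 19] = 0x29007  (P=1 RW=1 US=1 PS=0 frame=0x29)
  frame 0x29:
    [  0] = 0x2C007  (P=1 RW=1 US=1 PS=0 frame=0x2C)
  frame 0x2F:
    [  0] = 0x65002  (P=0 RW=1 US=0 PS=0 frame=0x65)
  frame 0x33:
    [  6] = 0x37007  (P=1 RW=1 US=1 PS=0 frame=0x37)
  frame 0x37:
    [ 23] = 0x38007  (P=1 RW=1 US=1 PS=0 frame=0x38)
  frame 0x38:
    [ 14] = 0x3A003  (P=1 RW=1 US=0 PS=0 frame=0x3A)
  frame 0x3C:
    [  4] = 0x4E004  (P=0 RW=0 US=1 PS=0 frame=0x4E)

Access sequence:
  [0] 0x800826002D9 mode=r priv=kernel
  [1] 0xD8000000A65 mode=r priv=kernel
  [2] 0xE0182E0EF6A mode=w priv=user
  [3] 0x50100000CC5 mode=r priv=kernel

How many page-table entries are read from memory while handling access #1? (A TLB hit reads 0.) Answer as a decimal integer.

Trace:
#0 VA=0x800826002D9 (r,kernel):
  L0: frame=0x22 idx=16 entry=0x23007 [P=1 RW=1 US=1 PS=0]
  L1: frame=0x23 idx=2 entry=0x27007 [P=1 RW=1 US=1 PS=0]
  L2: frame=0x27 idx=19 entry=0x29007 [P=1 RW=1 US=1 PS=0]
  L3: frame=0x29 idx=0 entry=0x2C007 [P=1 RW=1 US=1 PS=0]
  ✓ 0x2C2D9  — 4 lookups
#1 VA=0xD8000000A65 (r,kernel):
  L0: frame=0x22 idx=27 entry=0x2F007 [P=1 RW=1 US=1 PS=0]
  L1: frame=0x2F idx=0 entry=0x65002 [P=0 RW=1 US=0 PS=0]
  ✗ PAGE_NOT_PRESENT  [2 reads]
#2 VA=0xE0182E0EF6A (w,user):
  L0: frame=0x22 idx=28 entry=0x33007 [P=1 RW=1 US=1 PS=0]
  L1: frame=0x33 idx=6 entry=0x37007 [P=1 RW=1 US=1 PS=0]
  L2: frame=0x37 idx=23 entry=0x38007 [P=1 RW=1 US=1 PS=0]
  L3: frame=0x38 idx=14 entry=0x3A003 [P=1 RW=1 US=0 PS=0]
  ✗ PROTECTION_VIOLATION  [4 reads]
#3 VA=0x50100000CC5 (r,kernel):
  L0: frame=0x22 idx=10 entry=0x3C007 [P=1 RW=1 US=1 PS=0]
  L1: frame=0x3C idx=4 entry=0x4E004 [P=0 RW=0 US=1 PS=0]
  ✗ PAGE_NOT_PRESENT  [2 reads]

Entries read for #1: 2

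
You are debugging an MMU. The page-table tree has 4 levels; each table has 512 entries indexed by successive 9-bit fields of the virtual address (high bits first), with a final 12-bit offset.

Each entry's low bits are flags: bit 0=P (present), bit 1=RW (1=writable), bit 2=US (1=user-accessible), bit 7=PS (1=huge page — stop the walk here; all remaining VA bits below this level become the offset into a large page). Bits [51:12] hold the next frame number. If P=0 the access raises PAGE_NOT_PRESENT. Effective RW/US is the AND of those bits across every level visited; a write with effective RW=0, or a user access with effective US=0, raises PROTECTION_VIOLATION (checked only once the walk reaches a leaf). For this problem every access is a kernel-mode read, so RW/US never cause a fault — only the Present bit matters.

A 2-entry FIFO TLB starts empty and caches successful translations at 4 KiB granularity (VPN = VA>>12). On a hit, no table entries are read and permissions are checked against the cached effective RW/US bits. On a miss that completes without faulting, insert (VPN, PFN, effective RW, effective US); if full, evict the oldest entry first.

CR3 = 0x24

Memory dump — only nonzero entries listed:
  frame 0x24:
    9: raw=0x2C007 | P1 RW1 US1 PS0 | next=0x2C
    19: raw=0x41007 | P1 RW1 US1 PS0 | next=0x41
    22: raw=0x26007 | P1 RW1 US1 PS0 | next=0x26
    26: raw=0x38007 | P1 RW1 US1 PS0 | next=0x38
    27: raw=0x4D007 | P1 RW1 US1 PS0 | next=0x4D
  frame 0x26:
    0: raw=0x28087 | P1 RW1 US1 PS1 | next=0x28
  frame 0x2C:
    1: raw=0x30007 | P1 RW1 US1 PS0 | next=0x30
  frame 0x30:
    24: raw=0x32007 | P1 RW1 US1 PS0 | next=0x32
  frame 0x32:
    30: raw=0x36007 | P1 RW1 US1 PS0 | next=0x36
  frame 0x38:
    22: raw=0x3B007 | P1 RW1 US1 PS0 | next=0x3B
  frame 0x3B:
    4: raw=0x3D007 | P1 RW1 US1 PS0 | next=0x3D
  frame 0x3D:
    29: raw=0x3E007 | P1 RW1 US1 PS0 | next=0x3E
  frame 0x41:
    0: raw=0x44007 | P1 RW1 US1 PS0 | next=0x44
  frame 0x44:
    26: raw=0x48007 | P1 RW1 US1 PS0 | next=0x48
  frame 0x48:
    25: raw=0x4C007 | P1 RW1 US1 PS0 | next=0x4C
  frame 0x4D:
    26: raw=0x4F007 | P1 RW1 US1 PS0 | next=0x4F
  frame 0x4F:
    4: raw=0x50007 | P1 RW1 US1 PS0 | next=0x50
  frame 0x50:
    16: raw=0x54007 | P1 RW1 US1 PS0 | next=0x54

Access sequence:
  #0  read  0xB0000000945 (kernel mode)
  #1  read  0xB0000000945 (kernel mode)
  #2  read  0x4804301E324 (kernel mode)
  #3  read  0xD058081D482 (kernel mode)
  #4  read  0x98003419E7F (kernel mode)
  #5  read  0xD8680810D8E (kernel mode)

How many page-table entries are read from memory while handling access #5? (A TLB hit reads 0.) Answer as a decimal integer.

Trace:
#0 VA=0xB0000000945 (r,kernel):
  [0] read 0x24 idx=22: raw=0x26007 flags P=1 W=1 U=1 S=0
  [1] read 0x26 idx=0: raw=0x28087 flags P=1 W=1 U=1 S=1
  ✓ 0x28945 (huge @L1)  — 2 lookups
#1 VA=0xB0000000945 (r,kernel):
  TLB hit vpn=0xB0000000 → PA=0x28945
#2 VA=0x4804301E324 (r,kernel):
  [0] read 0x24 idx=9: raw=0x2C007 flags P=1 W=1 U=1 S=0
  [1] read 0x2C idx=1: raw=0x30007 flags P=1 W=1 U=1 S=0
  [2] read 0x30 idx=24: raw=0x32007 flags P=1 W=1 U=1 S=0
  [3] read 0x32 idx=30: raw=0x36007 flags P=1 W=1 U=1 S=0
  ✓ 0x36324  — 4 lookups
#3 VA=0xD058081D482 (r,kernel):
  [0] read 0x24 idx=26: raw=0x38007 flags P=1 W=1 U=1 S=0
  [1] read 0x38 idx=22: raw=0x3B007 flags P=1 W=1 U=1 S=0
  [2] read 0x3B idx=4: raw=0x3D007 flags P=1 W=1 U=1 S=0
  [3] read 0x3D idx=29: raw=0x3E007 flags P=1 W=1 U=1 S=0
  ✓ 0x3E482  — 4 lookups
#4 VA=0x98003419E7F (r,kernel):
  [0] read 0x24 idx=19: raw=0x41007 flags P=1 W=1 U=1 S=0
  [1] read 0x41 idx=0: raw=0x44007 flags P=1 W=1 U=1 S=0
  [2] read 0x44 idx=26: raw=0x48007 flags P=1 W=1 U=1 S=0
  [3] read 0x48 idx=25: raw=0x4C007 flags P=1 W=1 U=1 S=0
  ✓ 0x4CE7F  — 4 lookups
#5 VA=0xD8680810D8E (r,kernel):
  [0] read 0x24 idx=27: raw=0x4D007 flags P=1 W=1 U=1 S=0
  [1] read 0x4D idx=26: raw=0x4F007 flags P=1 W=1 U=1 S=0
  [2] read 0x4F idx=4: raw=0x50007 flags P=1 W=1 U=1 S=0
  [3] read 0x50 idx=16: raw=0x54007 flags P=1 W=1 U=1 S=0
  ✓ 0x54D8E  — 4 lookups

Entries read for #5: 4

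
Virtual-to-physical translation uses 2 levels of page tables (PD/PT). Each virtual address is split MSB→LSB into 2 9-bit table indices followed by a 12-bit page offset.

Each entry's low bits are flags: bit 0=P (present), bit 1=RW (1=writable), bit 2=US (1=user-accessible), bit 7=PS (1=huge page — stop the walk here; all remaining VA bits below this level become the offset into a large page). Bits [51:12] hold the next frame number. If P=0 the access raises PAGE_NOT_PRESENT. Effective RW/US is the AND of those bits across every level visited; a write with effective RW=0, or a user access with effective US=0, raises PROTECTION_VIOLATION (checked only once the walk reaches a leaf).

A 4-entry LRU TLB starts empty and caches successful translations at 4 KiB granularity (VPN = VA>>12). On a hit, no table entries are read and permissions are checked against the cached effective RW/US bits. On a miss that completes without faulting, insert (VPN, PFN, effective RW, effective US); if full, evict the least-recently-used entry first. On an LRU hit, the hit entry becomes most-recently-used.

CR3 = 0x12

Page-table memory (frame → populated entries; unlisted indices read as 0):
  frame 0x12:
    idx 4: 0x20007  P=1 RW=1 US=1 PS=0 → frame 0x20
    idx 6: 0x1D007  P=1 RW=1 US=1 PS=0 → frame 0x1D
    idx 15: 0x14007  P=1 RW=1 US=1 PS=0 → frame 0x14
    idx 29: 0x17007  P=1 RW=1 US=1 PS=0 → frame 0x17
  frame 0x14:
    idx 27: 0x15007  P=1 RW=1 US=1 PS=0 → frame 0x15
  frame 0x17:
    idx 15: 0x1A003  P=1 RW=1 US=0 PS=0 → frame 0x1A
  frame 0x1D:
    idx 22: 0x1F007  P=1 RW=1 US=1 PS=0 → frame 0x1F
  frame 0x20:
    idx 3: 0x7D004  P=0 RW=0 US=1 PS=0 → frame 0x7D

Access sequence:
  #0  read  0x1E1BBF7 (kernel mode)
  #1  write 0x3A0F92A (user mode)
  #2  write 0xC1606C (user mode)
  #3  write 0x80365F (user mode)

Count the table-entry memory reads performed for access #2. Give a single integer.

Trace:
#0 VA=0x1E1BBF7 (r,kernel):
  L0: frame=0x12 idx=15 entry=0x14007 [P=1 RW=1 US=1 PS=0]
  L1: frame=0x14 idx=27 entry=0x15007 [P=1 RW=1 US=1 PS=0]
  → PA=0x15BF7  (2 entries read)
#1 VA=0x3A0F92A (w,user):
  L0: frame=0x12 idx=29 entry=0x17007 [P=1 RW=1 US=1 PS=0]
  L1: frame=0x17 idx=15 entry=0x1A003 [P=1 RW=1 US=0 PS=0]
  ⇒ fault: PROTECTION_VIOLATION  — 2 lookups
#2 VA=0xC1606C (w,user):
  L0: frame=0x12 idx=6 entry=0x1D007 [P=1 RW=1 US=1 PS=0]
  L1: frame=0x1D idx=22 entry=0x1F007 [P=1 RW=1 US=1 PS=0]
  → PA=0x1F06C  (2 entries read)
#3 VA=0x80365F (w,user):
  L0: frame=0x12 idx=4 entry=0x20007 [P=1 RW=1 US=1 PS=0]
  L1: frame=0x20 idx=3 entry=0x7D004 [P=0 RW=0 US=1 PS=0]
  ⇒ fault: PAGE_NOT_PRESENT  — 2 lookups

Entries read for #2: 2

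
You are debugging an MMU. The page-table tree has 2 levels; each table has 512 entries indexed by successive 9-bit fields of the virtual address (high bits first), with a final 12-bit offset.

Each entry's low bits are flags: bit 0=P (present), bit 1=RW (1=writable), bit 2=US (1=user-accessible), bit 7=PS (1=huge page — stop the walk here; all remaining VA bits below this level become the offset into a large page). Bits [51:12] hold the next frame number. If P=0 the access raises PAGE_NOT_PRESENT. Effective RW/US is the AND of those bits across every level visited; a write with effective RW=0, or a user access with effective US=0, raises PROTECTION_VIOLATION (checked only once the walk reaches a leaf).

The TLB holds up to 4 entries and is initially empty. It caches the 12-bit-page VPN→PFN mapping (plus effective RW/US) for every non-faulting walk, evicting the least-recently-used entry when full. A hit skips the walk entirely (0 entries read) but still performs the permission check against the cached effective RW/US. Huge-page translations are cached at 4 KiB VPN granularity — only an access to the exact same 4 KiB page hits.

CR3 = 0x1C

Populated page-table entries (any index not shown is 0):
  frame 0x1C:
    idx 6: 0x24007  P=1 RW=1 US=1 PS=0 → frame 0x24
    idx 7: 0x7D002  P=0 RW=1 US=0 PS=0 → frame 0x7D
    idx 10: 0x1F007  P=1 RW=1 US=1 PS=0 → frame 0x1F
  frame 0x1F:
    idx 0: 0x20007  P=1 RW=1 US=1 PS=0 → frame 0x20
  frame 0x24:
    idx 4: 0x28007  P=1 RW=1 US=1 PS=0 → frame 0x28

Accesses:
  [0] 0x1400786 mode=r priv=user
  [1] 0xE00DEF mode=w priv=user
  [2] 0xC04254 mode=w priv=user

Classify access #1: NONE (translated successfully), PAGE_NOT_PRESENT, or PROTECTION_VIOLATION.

Per-access translation:
#0 VA=0x1400786 (r,user):
  lvl0: tbl 0x1C, slot 10 ⇒ 0x1F007 (P1/RW1/US1/PS0)
  lvl1: tbl 0x1F, slot 0 ⇒ 0x20007 (P1/RW1/US1/PS0)
  ⇒ phys 0x20786  [2 reads]
#1 VA=0xE00DEF (w,user):
  lvl0: tbl 0x1C, slot 7 ⇒ 0x7D002 (P0/RW1/US0/PS0)
  → PAGE_NOT_PRESENT  (1 entries read)
#2 VA=0xC04254 (w,user):
  lvl0: tbl 0x1C, slot 6 ⇒ 0x24007 (P1/RW1/US1/PS0)
  lvl1: tbl 0x24, slot 4 ⇒ 0x28007 (P1/RW1/US1/PS0)
  ⇒ phys 0x28254  [2 reads]

Access #1 fault: PAGE_NOT_PRESENT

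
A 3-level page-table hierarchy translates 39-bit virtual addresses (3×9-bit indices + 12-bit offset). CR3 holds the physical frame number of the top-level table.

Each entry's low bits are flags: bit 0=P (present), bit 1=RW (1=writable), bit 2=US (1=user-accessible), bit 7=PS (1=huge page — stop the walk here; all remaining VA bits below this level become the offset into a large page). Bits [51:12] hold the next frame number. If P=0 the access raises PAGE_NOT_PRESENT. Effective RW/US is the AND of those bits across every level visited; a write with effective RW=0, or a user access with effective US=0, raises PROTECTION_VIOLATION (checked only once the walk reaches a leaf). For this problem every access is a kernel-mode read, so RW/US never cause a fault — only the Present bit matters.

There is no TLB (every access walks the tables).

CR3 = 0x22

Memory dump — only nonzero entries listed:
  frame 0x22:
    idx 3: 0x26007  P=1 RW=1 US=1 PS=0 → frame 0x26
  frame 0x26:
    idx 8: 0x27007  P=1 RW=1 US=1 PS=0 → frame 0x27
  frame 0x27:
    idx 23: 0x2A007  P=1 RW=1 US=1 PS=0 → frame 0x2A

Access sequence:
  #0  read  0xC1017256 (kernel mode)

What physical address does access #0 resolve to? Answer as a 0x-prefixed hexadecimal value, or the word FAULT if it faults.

Walk each access:
#0 VA=0xC1017256 (r,kernel):
  lvl0: tbl 0x22, slot 3 ⇒ 0x26007 (P1/RW1/US1/PS0)
  lvl1: tbl 0x26, slot 8 ⇒ 0x27007 (P1/RW1/US1/PS0)
  lvl2: tbl 0x27, slot 23 ⇒ 0x2A007 (P1/RW1/US1/PS0)
  ✓ 0x2A256  — 3 lookups

Access #0 PA: 0x2A256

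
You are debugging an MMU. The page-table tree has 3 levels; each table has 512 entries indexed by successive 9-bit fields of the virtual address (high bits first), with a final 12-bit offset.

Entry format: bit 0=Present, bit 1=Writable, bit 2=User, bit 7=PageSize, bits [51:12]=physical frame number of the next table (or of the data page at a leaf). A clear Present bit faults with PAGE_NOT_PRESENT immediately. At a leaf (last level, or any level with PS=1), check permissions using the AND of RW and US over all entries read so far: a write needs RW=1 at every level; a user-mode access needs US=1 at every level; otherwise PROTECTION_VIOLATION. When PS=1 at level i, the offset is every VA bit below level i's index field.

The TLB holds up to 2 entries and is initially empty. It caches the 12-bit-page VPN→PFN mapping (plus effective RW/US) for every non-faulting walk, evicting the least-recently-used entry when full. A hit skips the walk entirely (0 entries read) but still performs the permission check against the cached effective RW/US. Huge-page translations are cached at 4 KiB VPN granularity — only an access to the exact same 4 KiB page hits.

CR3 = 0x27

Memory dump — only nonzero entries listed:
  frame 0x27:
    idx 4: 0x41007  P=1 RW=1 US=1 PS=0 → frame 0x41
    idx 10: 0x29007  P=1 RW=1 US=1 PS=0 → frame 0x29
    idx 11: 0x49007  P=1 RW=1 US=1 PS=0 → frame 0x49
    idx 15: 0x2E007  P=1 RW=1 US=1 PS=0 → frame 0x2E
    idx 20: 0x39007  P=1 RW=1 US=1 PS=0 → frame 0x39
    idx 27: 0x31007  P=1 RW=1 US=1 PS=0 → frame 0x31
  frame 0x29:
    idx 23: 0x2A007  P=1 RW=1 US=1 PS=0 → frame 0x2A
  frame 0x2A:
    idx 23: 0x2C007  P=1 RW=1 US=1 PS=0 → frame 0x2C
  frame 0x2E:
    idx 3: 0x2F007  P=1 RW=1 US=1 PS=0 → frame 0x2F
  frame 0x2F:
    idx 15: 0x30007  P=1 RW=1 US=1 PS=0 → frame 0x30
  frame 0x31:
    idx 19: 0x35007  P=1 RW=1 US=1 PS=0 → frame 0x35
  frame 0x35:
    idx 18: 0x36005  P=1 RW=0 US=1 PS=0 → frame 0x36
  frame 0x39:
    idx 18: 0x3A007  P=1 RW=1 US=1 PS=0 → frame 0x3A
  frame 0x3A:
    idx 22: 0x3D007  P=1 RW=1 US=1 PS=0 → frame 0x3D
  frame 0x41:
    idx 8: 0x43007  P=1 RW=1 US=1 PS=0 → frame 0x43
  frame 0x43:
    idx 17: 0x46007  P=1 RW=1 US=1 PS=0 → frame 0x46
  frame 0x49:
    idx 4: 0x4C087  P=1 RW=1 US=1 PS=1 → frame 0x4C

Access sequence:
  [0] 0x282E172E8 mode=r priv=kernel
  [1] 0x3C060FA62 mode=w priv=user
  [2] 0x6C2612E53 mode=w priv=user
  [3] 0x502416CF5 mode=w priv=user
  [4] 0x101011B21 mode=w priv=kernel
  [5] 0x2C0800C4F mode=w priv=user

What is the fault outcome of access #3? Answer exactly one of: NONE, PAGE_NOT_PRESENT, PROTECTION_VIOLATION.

Walk each access:
#0 VA=0x282E172E8 (r,kernel):
  L0 @0x27[10] → 0x29007  P=1,RW=1,US=1,PS=0
  L1 @0x29[23] → 0x2A007  P=1,RW=1,US=1,PS=0
  L2 @0x2A[23] → 0x2C007  P=1,RW=1,US=1,PS=0
  ⇒ phys 0x2C2E8  [3 reads]
#1 VA=0x3C060FA62 (w,user):
  L0 @0x27[15] → 0x2E007  P=1,RW=1,US=1,PS=0
  L1 @0x2E[3] → 0x2F007  P=1,RW=1,US=1,PS=0
  L2 @0x2F[15] → 0x30007  P=1,RW=1,US=1,PS=0
  ⇒ phys 0x30A62  [3 reads]
#2 VA=0x6C2612E53 (w,user):
  L0 @0x27[27] → 0x31007  P=1,RW=1,US=1,PS=0
  L1 @0x31[19] → 0x35007  P=1,RW=1,US=1,PS=0
  L2 @0x35[18] → 0x36005  P=1,RW=0,US=1,PS=0
  ✗ PROTECTION_VIOLATION  [3 reads]
#3 VA=0x502416CF5 (w,user):
  L0 @0x27[20] → 0x39007  P=1,RW=1,US=1,PS=0
  L1 @0x39[18] → 0x3A007  P=1,RW=1,US=1,PS=0
  L2 @0x3A[22] → 0x3D007  P=1,RW=1,US=1,PS=0
  ⇒ phys 0x3DCF5  [3 reads]
#4 VA=0x101011B21 (w,kernel):
  L0 @0x27[4] → 0x41007  P=1,RW=1,US=1,PS=0
  L1 @0x41[8] → 0x43007  P=1,RW=1,US=1,PS=0
  L2 @0x43[17] → 0x46007  P=1,RW=1,US=1,PS=0
  ⇒ phys 0x46B21  [3 reads]
#5 VA=0x2C0800C4F (w,user):
  L0 @0x27[11] → 0x49007  P=1,RW=1,US=1,PS=0
  L1 @0x49[4] → 0x4C087  P=1,RW=1,US=1,PS=1
  ⇒ phys 0x4CC4F (huge @L1)  [2 reads]

Access #3 fault: NONE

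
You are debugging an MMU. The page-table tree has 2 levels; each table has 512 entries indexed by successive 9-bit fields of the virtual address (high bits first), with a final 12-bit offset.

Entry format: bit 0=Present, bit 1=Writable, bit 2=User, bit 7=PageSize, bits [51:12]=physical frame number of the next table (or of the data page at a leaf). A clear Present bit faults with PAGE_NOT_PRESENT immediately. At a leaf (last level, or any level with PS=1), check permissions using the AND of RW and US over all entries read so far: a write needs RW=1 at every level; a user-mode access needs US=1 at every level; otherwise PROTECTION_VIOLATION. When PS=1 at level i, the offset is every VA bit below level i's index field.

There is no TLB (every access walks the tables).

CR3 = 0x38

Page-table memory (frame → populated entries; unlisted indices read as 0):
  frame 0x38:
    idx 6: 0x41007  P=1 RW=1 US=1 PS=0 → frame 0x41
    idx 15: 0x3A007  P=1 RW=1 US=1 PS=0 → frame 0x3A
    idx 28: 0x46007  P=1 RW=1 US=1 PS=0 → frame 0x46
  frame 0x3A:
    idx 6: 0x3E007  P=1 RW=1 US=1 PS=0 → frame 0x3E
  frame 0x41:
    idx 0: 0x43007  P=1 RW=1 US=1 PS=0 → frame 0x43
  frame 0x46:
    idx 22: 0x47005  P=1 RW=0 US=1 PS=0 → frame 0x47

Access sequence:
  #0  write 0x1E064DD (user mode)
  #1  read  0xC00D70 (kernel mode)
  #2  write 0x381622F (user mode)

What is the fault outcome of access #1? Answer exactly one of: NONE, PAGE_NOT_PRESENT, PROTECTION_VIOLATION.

Trace:
#0 VA=0x1E064DD (w,user):
  lvl0: tbl 0x38, slot 15 ⇒ 0x3A007 (P1/RW1/US1/PS0)
  lvl1: tbl 0x3A, slot 6 ⇒ 0x3E007 (P1/RW1/US1/PS0)
  ✓ 0x3E4DD  — 2 lookups
#1 VA=0xC00D70 (r,kernel):
  lvl0: tbl 0x38, slot 6 ⇒ 0x41007 (P1/RW1/US1/PS0)
  lvl1: tbl 0x41, slot 0 ⇒ 0x43007 (P1/RW1/US1/PS0)
  ✓ 0x43D70  — 2 lookups
#2 VA=0x381622F (w,user):
  lvl0: tbl 0x38, slot 28 ⇒ 0x46007 (P1/RW1/US1/PS0)
  lvl1: tbl 0x46, slot 22 ⇒ 0x47005 (P1/RW0/US1/PS0)
  ✗ PROTECTION_VIOLATION  [2 reads]

Access #1 fault: NONE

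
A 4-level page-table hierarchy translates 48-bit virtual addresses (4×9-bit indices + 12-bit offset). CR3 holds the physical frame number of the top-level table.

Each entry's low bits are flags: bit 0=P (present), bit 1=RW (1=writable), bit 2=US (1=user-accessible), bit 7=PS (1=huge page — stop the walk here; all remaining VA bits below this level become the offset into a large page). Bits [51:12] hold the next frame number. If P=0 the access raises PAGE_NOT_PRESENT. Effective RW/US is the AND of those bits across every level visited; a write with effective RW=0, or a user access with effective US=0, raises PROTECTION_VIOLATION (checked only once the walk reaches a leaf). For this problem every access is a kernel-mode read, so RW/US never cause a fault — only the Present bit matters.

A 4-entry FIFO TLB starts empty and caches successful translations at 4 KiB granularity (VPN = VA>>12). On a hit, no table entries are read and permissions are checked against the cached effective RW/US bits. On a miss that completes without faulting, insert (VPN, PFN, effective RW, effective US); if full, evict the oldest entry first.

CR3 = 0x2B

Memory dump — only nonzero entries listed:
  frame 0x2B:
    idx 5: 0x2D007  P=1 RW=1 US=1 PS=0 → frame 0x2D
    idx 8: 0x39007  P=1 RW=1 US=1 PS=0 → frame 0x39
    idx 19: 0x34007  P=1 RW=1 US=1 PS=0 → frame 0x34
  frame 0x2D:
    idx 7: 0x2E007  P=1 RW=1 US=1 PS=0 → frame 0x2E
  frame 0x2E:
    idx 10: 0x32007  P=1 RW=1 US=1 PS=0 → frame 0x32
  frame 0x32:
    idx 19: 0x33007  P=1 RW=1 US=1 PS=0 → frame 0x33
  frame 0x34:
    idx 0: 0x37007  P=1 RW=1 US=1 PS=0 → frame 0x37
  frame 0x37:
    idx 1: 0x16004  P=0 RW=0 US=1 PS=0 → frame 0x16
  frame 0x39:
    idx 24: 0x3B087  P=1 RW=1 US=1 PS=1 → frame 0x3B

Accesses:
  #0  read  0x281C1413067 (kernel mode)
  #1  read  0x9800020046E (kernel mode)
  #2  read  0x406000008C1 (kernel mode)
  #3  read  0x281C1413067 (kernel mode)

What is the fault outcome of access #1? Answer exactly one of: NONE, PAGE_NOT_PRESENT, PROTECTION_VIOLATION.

Per-access translation:
#0 VA=0x281C1413067 (r,kernel):
  lvl0: tbl 0x2B, slot 5 ⇒ 0x2D007 (P1/RW1/US1/PS0)
  lvl1: tbl 0x2D, slot 7 ⇒ 0x2E007 (P1/RW1/US1/PS0)
  lvl2: tbl 0x2E, slot 10 ⇒ 0x32007 (P1/RW1/US1/PS0)
  lvl3: tbl 0x32, slot 19 ⇒ 0x33007 (P1/RW1/US1/PS0)
  ⇒ phys 0x33067  [4 reads]
#1 VA=0x9800020046E (r,kernel):
  lvl0: tbl 0x2B, slot 19 ⇒ 0x34007 (P1/RW1/US1/PS0)
  lvl1: tbl 0x34, slot 0 ⇒ 0x37007 (P1/RW1/US1/PS0)
  lvl2: tbl 0x37, slot 1 ⇒ 0x16004 (P0/RW0/US1/PS0)
  ⇒ fault: PAGE_NOT_PRESENT  — 3 lookups
#2 VA=0x406000008C1 (r,kernel):
  lvl0: tbl 0x2B, slot 8 ⇒ 0x39007 (P1/RW1/US1/PS0)
  lvl1: tbl 0x39, slot 24 ⇒ 0x3B087 (P1/RW1/US1/PS1)
  ⇒ phys 0x3B8C1 (huge @L1)  [2 reads]
#3 VA=0x281C1413067 (r,kernel):
  TLB hit vpn=0x281C1413 → PA=0x33067

Access #1 fault: PAGE_NOT_PRESENT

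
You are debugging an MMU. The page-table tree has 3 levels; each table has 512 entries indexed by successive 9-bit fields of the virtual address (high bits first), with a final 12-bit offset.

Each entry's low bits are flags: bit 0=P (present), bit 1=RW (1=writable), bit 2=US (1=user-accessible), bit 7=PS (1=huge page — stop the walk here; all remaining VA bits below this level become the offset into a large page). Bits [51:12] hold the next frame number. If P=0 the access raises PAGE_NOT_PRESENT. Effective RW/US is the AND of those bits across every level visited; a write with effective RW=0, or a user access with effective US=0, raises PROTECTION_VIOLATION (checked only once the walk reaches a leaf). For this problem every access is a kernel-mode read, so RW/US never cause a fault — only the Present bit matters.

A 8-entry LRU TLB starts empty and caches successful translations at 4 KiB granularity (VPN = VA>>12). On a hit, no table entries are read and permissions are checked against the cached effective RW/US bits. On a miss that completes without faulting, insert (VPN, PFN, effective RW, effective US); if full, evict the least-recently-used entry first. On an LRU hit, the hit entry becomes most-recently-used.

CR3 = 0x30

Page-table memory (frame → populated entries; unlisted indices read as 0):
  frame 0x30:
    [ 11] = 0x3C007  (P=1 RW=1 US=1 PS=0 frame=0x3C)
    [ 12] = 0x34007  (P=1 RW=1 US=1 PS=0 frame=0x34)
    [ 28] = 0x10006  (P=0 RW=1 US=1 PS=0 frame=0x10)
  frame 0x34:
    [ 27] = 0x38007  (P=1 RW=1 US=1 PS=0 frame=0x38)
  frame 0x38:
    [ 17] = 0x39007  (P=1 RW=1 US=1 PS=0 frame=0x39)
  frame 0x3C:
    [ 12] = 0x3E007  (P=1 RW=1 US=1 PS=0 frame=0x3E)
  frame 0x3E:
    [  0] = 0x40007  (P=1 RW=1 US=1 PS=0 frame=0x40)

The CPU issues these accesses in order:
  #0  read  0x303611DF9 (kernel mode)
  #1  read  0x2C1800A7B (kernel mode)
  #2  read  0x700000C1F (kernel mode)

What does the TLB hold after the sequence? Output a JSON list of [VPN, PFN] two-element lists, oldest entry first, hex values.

Trace:
#0 VA=0x303611DF9 (r,kernel):
  lvl0: tbl 0x30, slot 12 ⇒ 0x34007 (P1/RW1/US1/PS0)
  lvl1: tbl 0x34, slot 27 ⇒ 0x38007 (P1/RW1/US1/PS0)
  lvl2: tbl 0x38, slot 17 ⇒ 0x39007 (P1/RW1/US1/PS0)
  ✓ 0x39DF9  — 3 lookups
#1 VA=0x2C1800A7B (r,kernel):
  lvl0: tbl 0x30, slot 11 ⇒ 0x3C007 (P1/RW1/US1/PS0)
  lvl1: tbl 0x3C, slot 12 ⇒ 0x3E007 (P1/RW1/US1/PS0)
  lvl2: tbl 0x3E, slot 0 ⇒ 0x40007 (P1/RW1/US1/PS0)
  ✓ 0x40A7B  — 3 lookups
#2 VA=0x700000C1F (r,kernel):
  lvl0: tbl 0x30, slot 28 ⇒ 0x10006 (P0/RW1/US1/PS0)
  ⇒ fault: PAGE_NOT_PRESENT  — 1 lookups

TLB: [["0x303611", "0x39"], ["0x2C1800", "0x40"]]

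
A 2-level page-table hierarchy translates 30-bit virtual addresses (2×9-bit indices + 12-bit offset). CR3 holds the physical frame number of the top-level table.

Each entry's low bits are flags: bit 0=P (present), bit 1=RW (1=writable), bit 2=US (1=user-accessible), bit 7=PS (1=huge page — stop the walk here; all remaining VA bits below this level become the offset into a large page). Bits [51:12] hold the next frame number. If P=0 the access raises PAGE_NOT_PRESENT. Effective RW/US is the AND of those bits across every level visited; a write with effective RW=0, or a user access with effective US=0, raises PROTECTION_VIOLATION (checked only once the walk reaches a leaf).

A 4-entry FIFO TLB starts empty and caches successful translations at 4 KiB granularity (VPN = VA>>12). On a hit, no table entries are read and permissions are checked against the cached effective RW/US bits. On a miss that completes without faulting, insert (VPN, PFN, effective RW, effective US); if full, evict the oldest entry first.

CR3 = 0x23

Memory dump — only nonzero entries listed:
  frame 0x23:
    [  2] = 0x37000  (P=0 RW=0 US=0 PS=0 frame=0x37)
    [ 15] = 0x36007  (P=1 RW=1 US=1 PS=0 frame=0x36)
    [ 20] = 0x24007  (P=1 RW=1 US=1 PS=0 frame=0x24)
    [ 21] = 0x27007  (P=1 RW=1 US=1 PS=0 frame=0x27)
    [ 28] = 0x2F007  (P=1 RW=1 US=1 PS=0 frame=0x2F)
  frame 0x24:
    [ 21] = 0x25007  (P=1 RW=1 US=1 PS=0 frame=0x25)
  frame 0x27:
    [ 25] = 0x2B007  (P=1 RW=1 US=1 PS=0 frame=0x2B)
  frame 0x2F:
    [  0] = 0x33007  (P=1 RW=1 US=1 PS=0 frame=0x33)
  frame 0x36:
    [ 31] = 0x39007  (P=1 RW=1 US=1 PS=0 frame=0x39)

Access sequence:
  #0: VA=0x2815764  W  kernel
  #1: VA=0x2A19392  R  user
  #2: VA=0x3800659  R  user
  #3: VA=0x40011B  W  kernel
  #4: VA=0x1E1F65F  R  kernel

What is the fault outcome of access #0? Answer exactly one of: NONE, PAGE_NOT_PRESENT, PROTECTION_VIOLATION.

Walk each access:
#0 VA=0x2815764 (w,kernel):
  L0: frame=0x23 idx=20 entry=0x24007 [P=1 RW=1 US=1 PS=0]
  L1: frame=0x24 idx=21 entry=0x25007 [P=1 RW=1 US=1 PS=0]
  → PA=0x25764  (2 entries read)
#1 VA=0x2A19392 (r,user):
  L0: frame=0x23 idx=21 entry=0x27007 [P=1 RW=1 US=1 PS=0]
  L1: frame=0x27 idx=25 entry=0x2B007 [P=1 RW=1 US=1 PS=0]
  → PA=0x2B392  (2 entries read)
#2 VA=0x3800659 (r,user):
  L0: frame=0x23 idx=28 entry=0x2F007 [P=1 RW=1 US=1 PS=0]
  L1: frame=0x2F idx=0 entry=0x33007 [P=1 RW=1 US=1 PS=0]
  → PA=0x33659  (2 entries read)
#3 VA=0x40011B (w,kernel):
  L0: frame=0x23 idx=2 entry=0x37000 [P=0 RW=0 US=0 PS=0]
  ✗ PAGE_NOT_PRESENT  [1 reads]
#4 VA=0x1E1F65F (r,kernel):
  L0: frame=0x23 idx=15 entry=0x36007 [P=1 RW=1 US=1 PS=0]
  L1: frame=0x36 idx=31 entry=0x39007 [P=1 RW=1 US=1 PS=0]
  → PA=0x3965F  (2 entries read)

Access #0 fault: NONE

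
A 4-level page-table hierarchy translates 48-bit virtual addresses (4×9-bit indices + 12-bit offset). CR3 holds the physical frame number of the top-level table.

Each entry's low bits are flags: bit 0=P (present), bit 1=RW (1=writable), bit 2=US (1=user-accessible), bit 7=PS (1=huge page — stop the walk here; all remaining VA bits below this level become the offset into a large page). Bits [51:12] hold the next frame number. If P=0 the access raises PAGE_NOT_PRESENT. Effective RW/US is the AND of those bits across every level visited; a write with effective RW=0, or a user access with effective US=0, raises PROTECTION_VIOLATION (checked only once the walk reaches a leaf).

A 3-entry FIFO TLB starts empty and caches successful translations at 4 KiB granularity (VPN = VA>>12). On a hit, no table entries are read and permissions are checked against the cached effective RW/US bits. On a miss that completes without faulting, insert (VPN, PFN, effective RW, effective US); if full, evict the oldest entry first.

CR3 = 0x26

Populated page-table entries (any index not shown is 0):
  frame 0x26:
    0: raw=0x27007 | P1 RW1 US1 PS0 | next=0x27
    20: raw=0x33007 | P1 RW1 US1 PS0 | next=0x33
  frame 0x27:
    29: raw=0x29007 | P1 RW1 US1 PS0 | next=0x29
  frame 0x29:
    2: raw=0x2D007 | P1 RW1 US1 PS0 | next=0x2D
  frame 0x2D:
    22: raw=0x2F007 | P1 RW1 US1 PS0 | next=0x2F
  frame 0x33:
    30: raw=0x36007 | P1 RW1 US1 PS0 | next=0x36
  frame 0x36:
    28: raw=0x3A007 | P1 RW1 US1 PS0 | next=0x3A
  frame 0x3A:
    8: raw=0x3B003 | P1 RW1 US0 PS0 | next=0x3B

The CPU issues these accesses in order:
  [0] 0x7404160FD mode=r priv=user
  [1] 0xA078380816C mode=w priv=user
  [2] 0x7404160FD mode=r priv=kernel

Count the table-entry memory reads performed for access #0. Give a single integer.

Trace:
#0 VA=0x7404160FD (r,user):
  lvl0: tbl 0x26, slot 0 ⇒ 0x27007 (P1/RW1/US1/PS0)
  lvl1: tbl 0x27, slot 29 ⇒ 0x29007 (P1/RW1/US1/PS0)
  lvl2: tbl 0x29, slot 2 ⇒ 0x2D007 (P1/RW1/US1/PS0)
  lvl3: tbl 0x2D, slot 22 ⇒ 0x2F007 (P1/RW1/US1/PS0)
  → PA=0x2F0FD  (4 entries read)
#1 VA=0xA078380816C (w,user):
  lvl0: tbl 0x26, slot 20 ⇒ 0x33007 (P1/RW1/US1/PS0)
  lvl1: tbl 0x33, slot 30 ⇒ 0x36007 (P1/RW1/US1/PS0)
  lvl2: tbl 0x36, slot 28 ⇒ 0x3A007 (P1/RW1/US1/PS0)
  lvl3: tbl 0x3A, slot 8 ⇒ 0x3B003 (P1/RW1/US0/PS0)
  → PROTECTION_VIOLATION  (4 entries read)
#2 VA=0x7404160FD (r,kernel):
  TLB hit vpn=0x740416 → PA=0x2F0FD

Entries read for #0: 4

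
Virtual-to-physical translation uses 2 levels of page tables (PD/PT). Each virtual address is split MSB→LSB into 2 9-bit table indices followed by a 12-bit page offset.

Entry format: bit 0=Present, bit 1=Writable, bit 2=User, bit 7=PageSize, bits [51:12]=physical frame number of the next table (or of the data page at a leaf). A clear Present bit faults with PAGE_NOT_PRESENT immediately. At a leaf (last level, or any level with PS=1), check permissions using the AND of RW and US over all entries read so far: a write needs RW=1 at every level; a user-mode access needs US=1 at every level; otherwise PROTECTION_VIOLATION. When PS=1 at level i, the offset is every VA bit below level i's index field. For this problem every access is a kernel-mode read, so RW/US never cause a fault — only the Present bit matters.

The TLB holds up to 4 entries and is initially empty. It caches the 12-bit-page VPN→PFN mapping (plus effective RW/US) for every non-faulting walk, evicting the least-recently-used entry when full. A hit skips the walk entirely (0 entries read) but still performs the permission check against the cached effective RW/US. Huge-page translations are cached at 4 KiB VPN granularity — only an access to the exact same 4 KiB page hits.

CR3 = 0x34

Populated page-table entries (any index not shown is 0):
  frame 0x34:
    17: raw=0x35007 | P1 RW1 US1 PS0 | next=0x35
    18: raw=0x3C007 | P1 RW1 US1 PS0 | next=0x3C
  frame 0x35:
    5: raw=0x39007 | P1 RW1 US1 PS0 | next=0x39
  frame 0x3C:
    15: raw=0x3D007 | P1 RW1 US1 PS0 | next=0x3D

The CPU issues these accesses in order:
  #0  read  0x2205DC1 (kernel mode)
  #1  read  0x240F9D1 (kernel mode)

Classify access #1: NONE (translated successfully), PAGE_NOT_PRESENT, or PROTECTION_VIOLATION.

Per-access translation:
#0 VA=0x2205DC1 (r,kernel):
  lvl0: tbl 0x34, slot 17 ⇒ 0x35007 (P1/RW1/US1/PS0)
  lvl1: tbl 0x35, slot 5 ⇒ 0x39007 (P1/RW1/US1/PS0)
  ✓ 0x39DC1  — 2 lookups
#1 VA=0x240F9D1 (r,kernel):
  lvl0: tbl 0x34, slot 18 ⇒ 0x3C007 (P1/RW1/US1/PS0)
  lvl1: tbl 0x3C, slot 15 ⇒ 0x3D007 (P1/RW1/US1/PS0)
  ✓ 0x3D9D1  — 2 lookups

Access #1 fault: NONE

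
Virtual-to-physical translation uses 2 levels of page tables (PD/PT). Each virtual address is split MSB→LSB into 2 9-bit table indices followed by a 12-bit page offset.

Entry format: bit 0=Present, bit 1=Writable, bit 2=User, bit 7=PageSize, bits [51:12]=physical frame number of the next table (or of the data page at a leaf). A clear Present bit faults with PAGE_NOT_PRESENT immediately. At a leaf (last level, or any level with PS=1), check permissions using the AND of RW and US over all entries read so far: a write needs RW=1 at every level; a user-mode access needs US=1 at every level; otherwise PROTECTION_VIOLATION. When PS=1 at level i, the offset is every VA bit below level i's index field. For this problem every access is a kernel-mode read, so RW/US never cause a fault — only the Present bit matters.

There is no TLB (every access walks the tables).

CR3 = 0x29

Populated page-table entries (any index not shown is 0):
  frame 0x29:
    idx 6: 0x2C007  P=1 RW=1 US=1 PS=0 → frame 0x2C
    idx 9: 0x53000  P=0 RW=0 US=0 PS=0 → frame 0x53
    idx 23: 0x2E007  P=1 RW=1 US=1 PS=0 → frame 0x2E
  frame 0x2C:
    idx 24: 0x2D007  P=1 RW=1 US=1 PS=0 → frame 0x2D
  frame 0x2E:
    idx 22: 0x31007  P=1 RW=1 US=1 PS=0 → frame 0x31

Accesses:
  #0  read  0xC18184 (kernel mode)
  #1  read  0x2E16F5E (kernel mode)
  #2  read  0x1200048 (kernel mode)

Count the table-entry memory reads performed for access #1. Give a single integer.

Trace:
#0 VA=0xC18184 (r,kernel):
  lvl0: tbl 0x29, slot 6 ⇒ 0x2C007 (P1/RW1/US1/PS0)
  lvl1: tbl 0x2C, slot 24 ⇒ 0x2D007 (P1/RW1/US1/PS0)
  ✓ 0x2D184  — 2 lookups
#1 VA=0x2E16F5E (r,kernel):
  lvl0: tbl 0x29, slot 23 ⇒ 0x2E007 (P1/RW1/US1/PS0)
  lvl1: tbl 0x2E, slot 22 ⇒ 0x31007 (P1/RW1/US1/PS0)
  ✓ 0x31F5E  — 2 lookups
#2 VA=0x1200048 (r,kernel):
  lvl0: tbl 0x29, slot 9 ⇒ 0x53000 (P0/RW0/US0/PS0)
  ✗ PAGE_NOT_PRESENT  [1 reads]

Entries read for #1: 2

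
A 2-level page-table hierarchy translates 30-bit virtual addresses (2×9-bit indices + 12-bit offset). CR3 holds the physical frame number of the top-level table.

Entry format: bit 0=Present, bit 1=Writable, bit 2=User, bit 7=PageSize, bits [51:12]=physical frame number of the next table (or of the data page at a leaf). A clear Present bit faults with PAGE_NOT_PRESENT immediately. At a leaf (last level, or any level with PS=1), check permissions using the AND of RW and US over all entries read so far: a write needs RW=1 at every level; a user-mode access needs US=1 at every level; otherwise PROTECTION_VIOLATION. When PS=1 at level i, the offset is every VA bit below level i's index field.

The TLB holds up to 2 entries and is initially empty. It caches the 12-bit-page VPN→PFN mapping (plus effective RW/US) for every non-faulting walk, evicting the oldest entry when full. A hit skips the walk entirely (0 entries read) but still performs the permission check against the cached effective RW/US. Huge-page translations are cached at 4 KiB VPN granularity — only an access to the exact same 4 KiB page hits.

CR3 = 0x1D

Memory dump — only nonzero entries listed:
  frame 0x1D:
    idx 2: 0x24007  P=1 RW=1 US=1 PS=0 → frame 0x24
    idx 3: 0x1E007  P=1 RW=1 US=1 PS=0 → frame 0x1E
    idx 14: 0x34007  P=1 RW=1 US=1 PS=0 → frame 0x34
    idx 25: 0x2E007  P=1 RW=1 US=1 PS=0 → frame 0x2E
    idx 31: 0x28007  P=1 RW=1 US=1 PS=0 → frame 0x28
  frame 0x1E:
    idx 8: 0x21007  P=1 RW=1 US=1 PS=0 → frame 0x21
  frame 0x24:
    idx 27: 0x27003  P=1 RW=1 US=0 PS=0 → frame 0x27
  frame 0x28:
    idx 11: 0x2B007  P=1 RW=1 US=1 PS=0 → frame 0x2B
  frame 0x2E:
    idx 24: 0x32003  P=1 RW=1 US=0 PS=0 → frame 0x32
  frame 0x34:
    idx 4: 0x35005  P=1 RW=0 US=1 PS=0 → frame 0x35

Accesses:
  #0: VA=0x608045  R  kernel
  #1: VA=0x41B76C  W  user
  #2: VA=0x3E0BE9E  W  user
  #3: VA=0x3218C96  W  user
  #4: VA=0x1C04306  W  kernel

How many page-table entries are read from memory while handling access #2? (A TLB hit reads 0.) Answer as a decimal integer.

Trace:
#0 VA=0x608045 (r,kernel):
  [0] read 0x1D idx=3: raw=0x1E007 flags P=1 W=1 U=1 S=0
  [1] read 0x1E idx=8: raw=0x21007 flags P=1 W=1 U=1 S=0
  ⇒ phys 0x21045  [2 reads]
#1 VA=0x41B76C (w,user):
  [0] read 0x1D idx=2: raw=0x24007 flags P=1 W=1 U=1 S=0
  [1] read 0x24 idx=27: raw=0x27003 flags P=1 W=1 U=0 S=0
  ⇒ fault: PROTECTION_VIOLATION  — 2 lookups
#2 VA=0x3E0BE9E (w,user):
  [0] read 0x1D idx=31: raw=0x28007 flags P=1 W=1 U=1 S=0
  [1] read 0x28 idx=11: raw=0x2B007 flags P=1 W=1 U=1 S=0
  ⇒ phys 0x2BE9E  [2 reads]
#3 VA=0x3218C96 (w,user):
  [0] read 0x1D idx=25: raw=0x2E007 flags P=1 W=1 U=1 S=0
  [1] read 0x2E idx=24: raw=0x32003 flags P=1 W=1 U=0 S=0
  ⇒ fault: PROTECTION_VIOLATION  — 2 lookups
#4 VA=0x1C04306 (w,kernel):
  [0] read 0x1D idx=14: raw=0x34007 flags P=1 W=1 U=1 S=0
  [1] read 0x34 idx=4: raw=0x35005 flags P=1 W=0 U=1 S=0
  ⇒ fault: PROTECTION_VIOLATION  — 2 lookups

Entries read for #2: 2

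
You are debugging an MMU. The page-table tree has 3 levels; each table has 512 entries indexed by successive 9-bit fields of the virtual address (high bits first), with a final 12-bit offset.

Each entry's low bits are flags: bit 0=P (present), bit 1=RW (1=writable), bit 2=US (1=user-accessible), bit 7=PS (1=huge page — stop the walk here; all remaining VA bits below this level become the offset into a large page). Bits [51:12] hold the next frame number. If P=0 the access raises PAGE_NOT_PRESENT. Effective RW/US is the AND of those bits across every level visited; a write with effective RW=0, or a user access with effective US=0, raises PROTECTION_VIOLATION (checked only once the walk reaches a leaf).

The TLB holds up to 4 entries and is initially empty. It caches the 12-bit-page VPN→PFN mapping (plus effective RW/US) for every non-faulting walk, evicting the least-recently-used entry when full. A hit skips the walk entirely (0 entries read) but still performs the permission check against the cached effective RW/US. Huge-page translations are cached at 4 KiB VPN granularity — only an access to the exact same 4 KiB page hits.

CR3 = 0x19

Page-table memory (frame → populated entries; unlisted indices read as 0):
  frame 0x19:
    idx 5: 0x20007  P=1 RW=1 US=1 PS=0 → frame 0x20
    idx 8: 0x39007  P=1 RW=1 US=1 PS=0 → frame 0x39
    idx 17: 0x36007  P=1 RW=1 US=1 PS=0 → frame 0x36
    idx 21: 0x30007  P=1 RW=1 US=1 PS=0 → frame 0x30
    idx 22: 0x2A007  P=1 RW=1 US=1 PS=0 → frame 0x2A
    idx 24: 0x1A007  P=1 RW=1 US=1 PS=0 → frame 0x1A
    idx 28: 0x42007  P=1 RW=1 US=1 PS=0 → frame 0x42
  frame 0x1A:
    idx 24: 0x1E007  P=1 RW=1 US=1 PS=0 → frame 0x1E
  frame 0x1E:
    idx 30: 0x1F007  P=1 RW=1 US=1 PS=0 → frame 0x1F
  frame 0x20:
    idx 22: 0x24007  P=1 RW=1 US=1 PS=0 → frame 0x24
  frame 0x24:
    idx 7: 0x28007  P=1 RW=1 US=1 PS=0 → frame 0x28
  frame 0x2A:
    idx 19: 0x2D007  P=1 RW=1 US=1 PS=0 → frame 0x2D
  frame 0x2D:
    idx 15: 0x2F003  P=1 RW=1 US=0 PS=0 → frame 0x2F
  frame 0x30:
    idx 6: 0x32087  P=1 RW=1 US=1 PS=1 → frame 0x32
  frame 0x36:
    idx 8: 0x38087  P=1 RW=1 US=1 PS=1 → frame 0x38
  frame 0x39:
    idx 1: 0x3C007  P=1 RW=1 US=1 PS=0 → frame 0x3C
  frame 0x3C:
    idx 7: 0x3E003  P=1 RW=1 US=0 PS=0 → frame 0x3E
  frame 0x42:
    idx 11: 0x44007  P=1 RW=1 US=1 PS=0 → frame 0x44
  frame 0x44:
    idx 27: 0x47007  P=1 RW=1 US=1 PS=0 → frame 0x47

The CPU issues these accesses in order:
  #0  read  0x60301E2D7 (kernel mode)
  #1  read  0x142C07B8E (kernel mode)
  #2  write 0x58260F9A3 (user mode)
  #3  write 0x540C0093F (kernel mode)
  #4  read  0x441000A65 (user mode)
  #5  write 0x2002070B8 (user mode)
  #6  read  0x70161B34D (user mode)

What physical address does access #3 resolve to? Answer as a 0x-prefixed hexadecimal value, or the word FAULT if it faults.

Walk each access:
#0 VA=0x60301E2D7 (r,kernel):
  L0 @0x19[24] → 0x1A007  P=1,RW=1,US=1,PS=0
  L1 @0x1A[24] → 0x1E007  P=1,RW=1,US=1,PS=0
  L2 @0x1E[30] → 0x1F007  P=1,RW=1,US=1,PS=0
  ⇒ phys 0x1F2D7  [3 reads]
#1 VA=0x142C07B8E (r,kernel):
  L0 @0x19[5] → 0x20007  P=1,RW=1,US=1,PS=0
  L1 @0x20[22] → 0x24007  P=1,RW=1,US=1,PS=0
  L2 @0x24[7] → 0x28007  P=1,RW=1,US=1,PS=0
  ⇒ phys 0x28B8E  [3 reads]
#2 VA=0x58260F9A3 (w,user):
  L0 @0x19[22] → 0x2A007  P=1,RW=1,US=1,PS=0
  L1 @0x2A[19] → 0x2D007  P=1,RW=1,US=1,PS=0
  L2 @0x2D[15] → 0x2F003  P=1,RW=1,US=0,PS=0
  ✗ PROTECTION_VIOLATION  [3 reads]
#3 VA=0x540C0093F (w,kernel):
  L0 @0x19[21] → 0x30007  P=1,RW=1,US=1,PS=0
  L1 @0x30[6] → 0x32087  P=1,RW=1,US=1,PS=1
  ⇒ phys 0x3293F (huge @L1)  [2 reads]
#4 VA=0x441000A65 (r,user):
  L0 @0x19[17] → 0x36007  P=1,RW=1,US=1,PS=0
  L1 @0x36[8] → 0x38087  P=1,RW=1,US=1,PS=1
  ⇒ phys 0x38A65 (huge @L1)  [2 reads]
#5 VA=0x2002070B8 (w,user):
  L0 @0x19[8] → 0x39007  P=1,RW=1,US=1,PS=0
  L1 @0x39[1] → 0x3C007  P=1,RW=1,US=1,PS=0
  L2 @0x3C[7] → 0x3E003  P=1,RW=1,US=0,PS=0
  ✗ PROTECTION_VIOLATION  [3 reads]
#6 VA=0x70161B34D (r,user):
  L0 @0x19[28] → 0x42007  P=1,RW=1,US=1,PS=0
  L1 @0x42[11] → 0x44007  P=1,RW=1,US=1,PS=0
  L2 @0x44[27] → 0x47007  P=1,RW=1,US=1,PS=0
  ⇒ phys 0x4734D  [3 reads]

Access #3 PA: 0x3293F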